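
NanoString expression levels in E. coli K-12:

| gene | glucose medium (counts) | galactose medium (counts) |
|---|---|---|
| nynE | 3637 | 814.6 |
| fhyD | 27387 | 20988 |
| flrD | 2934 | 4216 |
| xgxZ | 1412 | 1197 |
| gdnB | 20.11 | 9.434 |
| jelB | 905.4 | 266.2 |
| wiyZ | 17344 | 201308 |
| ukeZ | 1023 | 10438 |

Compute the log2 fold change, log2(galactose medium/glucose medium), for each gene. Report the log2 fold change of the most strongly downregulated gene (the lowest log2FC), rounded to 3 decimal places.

log2(814.6/3637) = -2.159  (nynE)
log2(20988/27387) = -0.384  (fhyD)
log2(4216/2934) = 0.523  (flrD)
log2(1197/1412) = -0.238  (xgxZ)
log2(9.434/20.11) = -1.092  (gdnB)
log2(266.2/905.4) = -1.766  (jelB)
log2(201308/17344) = 3.537  (wiyZ)
log2(10438/1023) = 3.351  (ukeZ)
nynE is most strongly downregulated.

-2.159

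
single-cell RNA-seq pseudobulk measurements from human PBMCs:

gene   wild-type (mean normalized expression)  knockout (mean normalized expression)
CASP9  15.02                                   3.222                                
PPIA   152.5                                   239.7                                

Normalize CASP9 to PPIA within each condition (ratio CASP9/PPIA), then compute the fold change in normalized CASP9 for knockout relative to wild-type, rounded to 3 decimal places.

0.136

CASP9/PPIA (wild-type) = 15.02 / 152.5 = 0.098492
CASP9/PPIA (knockout) = 3.222 / 239.7 = 0.013442
Fold change = 0.013442 / 0.098492 = 0.1365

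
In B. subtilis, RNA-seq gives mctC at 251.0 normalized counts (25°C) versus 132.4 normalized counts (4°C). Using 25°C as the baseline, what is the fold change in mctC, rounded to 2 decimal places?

Fold change = 132.4 / 251.0 = 0.527
mctC is downregulated.

0.53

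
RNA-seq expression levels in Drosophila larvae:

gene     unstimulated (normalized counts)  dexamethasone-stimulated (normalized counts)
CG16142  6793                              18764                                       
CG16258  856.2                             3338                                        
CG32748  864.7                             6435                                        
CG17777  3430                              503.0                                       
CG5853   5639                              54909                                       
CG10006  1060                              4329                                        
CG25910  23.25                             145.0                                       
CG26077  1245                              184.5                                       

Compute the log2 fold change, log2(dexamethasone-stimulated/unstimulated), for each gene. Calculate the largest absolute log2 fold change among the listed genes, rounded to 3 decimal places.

log2(18764/6793) = 1.466  (CG16142)
log2(3338/856.2) = 1.963  (CG16258)
log2(6435/864.7) = 2.896  (CG32748)
log2(503.0/3430) = -2.770  (CG17777)
log2(54909/5639) = 3.284  (CG5853)
log2(4329/1060) = 2.030  (CG10006)
log2(145.0/23.25) = 2.641  (CG25910)
log2(184.5/1245) = -2.754  (CG26077)
The largest magnitude belongs to CG5853.

3.284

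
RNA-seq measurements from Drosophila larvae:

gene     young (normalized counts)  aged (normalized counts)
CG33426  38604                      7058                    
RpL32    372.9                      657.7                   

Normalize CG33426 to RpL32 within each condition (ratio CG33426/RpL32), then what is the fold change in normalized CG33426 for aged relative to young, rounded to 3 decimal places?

CG33426/RpL32 (young) = 38604 / 372.9 = 103.52
CG33426/RpL32 (aged) = 7058 / 657.7 = 10.731
Fold change = 10.731 / 103.52 = 0.1037

0.104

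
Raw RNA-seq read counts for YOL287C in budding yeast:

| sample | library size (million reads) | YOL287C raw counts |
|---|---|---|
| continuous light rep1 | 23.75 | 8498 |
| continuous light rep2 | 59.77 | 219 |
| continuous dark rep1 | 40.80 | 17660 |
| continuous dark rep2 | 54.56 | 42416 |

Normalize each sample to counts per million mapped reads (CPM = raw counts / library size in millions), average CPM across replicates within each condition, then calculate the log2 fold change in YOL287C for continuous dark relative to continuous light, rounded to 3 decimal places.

CPM(continuous light rep1) = 8498 / 23.75 = 357.8105
CPM(continuous light rep2) = 219 / 59.77 = 3.6640
CPM(continuous dark rep1) = 17660 / 40.80 = 432.8431
CPM(continuous dark rep2) = 42416 / 54.56 = 777.4194
mean CPM(continuous light) = 180.7373; mean CPM(continuous dark) = 605.1312
Fold change = 605.1312 / 180.7373 = 3.34813
log2(3.34813) = 1.7434

1.743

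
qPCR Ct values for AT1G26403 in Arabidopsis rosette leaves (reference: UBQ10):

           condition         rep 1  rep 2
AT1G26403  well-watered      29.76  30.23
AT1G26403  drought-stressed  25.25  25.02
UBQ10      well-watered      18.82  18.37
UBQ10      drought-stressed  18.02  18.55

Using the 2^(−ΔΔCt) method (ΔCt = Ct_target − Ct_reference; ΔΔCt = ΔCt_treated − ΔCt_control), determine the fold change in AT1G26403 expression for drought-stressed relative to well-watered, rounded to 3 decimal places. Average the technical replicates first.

Mean Ct: AT1G26403 well-watered 29.995; AT1G26403 drought-stressed 25.135; UBQ10 well-watered 18.595; UBQ10 drought-stressed 18.285
ΔCt(well-watered) = 29.995 − 18.595 = 11.400
ΔCt(drought-stressed) = 25.135 − 18.285 = 6.850
ΔΔCt = 6.850 − 11.400 = -4.550
Fold change = 2^(−(-4.550)) = 2^4.550 = 23.4254

23.425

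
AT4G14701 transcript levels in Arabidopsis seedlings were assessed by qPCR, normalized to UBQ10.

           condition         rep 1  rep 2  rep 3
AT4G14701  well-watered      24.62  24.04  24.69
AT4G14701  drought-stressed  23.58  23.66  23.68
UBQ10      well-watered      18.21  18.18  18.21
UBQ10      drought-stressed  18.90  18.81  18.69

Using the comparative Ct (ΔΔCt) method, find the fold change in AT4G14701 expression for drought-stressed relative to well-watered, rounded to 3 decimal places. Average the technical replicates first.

2.657

Mean Ct: AT4G14701 well-watered 24.450; AT4G14701 drought-stressed 23.640; UBQ10 well-watered 18.200; UBQ10 drought-stressed 18.800
ΔCt(well-watered) = 24.450 − 18.200 = 6.250
ΔCt(drought-stressed) = 23.640 − 18.800 = 4.840
ΔΔCt = 4.840 − 6.250 = -1.410
Fold change = 2^(−(-1.410)) = 2^1.410 = 2.6574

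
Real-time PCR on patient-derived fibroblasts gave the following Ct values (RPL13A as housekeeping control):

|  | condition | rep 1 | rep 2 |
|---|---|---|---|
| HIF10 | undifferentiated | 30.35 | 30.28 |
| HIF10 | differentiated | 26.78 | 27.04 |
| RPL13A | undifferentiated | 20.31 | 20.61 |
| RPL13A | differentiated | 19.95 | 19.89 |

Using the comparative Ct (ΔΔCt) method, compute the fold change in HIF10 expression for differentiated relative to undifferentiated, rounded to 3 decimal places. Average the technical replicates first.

7.285

Mean Ct: HIF10 undifferentiated 30.315; HIF10 differentiated 26.910; RPL13A undifferentiated 20.460; RPL13A differentiated 19.920
ΔCt(undifferentiated) = 30.315 − 20.460 = 9.855
ΔCt(differentiated) = 26.910 − 19.920 = 6.990
ΔΔCt = 6.990 − 9.855 = -2.865
Fold change = 2^(−(-2.865)) = 2^2.865 = 7.2854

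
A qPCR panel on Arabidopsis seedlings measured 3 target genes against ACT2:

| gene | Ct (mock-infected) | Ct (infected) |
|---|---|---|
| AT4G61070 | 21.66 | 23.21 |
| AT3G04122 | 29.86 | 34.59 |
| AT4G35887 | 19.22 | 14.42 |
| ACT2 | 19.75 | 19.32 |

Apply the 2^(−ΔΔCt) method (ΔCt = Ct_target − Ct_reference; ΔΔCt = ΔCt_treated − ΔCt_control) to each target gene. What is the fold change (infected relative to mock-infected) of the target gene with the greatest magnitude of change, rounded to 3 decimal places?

0.028

AT4G61070: ΔΔCt = (23.21−19.32) − (21.66−19.75) = 3.89 − 1.91 = 1.98; fold change = 2^-1.98 = 0.253
AT3G04122: ΔΔCt = (34.59−19.32) − (29.86−19.75) = 15.27 − 10.11 = 5.16; fold change = 2^-5.16 = 0.028
AT4G35887: ΔΔCt = (14.42−19.32) − (19.22−19.75) = -4.90 − (-0.53) = -4.37; fold change = 2^4.37 = 20.678
AT3G04122 has the largest |ΔΔCt| = 5.16.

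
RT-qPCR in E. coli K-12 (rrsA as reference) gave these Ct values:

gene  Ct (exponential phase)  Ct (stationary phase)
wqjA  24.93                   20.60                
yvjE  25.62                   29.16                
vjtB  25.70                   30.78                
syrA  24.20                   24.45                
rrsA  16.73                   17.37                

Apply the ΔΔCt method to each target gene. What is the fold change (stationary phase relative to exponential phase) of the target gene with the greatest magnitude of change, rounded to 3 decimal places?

wqjA: ΔΔCt = (20.60−17.37) − (24.93−16.73) = 3.23 − 8.20 = -4.97; fold change = 2^4.97 = 31.341
yvjE: ΔΔCt = (29.16−17.37) − (25.62−16.73) = 11.79 − 8.89 = 2.90; fold change = 2^-2.90 = 0.134
vjtB: ΔΔCt = (30.78−17.37) − (25.70−16.73) = 13.41 − 8.97 = 4.44; fold change = 2^-4.44 = 0.046
syrA: ΔΔCt = (24.45−17.37) − (24.20−16.73) = 7.08 − 7.47 = -0.39; fold change = 2^0.39 = 1.310
wqjA has the largest |ΔΔCt| = 4.97.

31.341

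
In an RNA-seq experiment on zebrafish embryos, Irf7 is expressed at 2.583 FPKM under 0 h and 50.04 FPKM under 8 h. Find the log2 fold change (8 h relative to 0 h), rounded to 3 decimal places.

Fold change = 50.04 / 2.583 = 19.3728
log2(19.3728) = 4.2760

4.276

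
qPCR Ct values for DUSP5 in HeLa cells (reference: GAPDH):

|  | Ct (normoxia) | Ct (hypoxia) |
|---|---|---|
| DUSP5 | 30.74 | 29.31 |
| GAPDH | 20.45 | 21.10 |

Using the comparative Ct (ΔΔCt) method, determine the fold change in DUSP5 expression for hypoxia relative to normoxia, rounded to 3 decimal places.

4.228

ΔCt(normoxia) = 30.740 − 20.450 = 10.290
ΔCt(hypoxia) = 29.310 − 21.100 = 8.210
ΔΔCt = 8.210 − 10.290 = -2.080
Fold change = 2^(−(-2.080)) = 2^2.080 = 4.2281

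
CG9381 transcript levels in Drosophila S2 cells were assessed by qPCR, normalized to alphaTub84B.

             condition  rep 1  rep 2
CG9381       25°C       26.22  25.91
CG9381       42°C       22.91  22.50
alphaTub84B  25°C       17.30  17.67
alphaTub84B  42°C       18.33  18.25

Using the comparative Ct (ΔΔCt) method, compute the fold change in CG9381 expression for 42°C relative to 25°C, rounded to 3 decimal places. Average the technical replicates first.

17.939

Mean Ct: CG9381 25°C 26.065; CG9381 42°C 22.705; alphaTub84B 25°C 17.485; alphaTub84B 42°C 18.290
ΔCt(25°C) = 26.065 − 17.485 = 8.580
ΔCt(42°C) = 22.705 − 18.290 = 4.415
ΔΔCt = 4.415 − 8.580 = -4.165
Fold change = 2^(−(-4.165)) = 2^4.165 = 17.9387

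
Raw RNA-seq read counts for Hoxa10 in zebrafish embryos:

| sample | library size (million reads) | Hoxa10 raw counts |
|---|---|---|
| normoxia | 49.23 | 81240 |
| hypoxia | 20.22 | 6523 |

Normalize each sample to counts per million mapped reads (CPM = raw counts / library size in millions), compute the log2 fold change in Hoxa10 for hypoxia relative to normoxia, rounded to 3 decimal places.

-2.355

CPM(normoxia) = 81240 / 49.23 = 1650.2133
CPM(hypoxia) = 6523 / 20.22 = 322.6014
Fold change = 322.6014 / 1650.2133 = 0.19549
log2(0.19549) = -2.3548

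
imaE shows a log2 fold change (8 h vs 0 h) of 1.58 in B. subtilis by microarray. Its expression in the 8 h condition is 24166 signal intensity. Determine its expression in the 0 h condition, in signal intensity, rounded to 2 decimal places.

Fold change = 2^(1.58) = 2.9897
0 h expression = 24166 / 2.9897 = 8083.09

8083.09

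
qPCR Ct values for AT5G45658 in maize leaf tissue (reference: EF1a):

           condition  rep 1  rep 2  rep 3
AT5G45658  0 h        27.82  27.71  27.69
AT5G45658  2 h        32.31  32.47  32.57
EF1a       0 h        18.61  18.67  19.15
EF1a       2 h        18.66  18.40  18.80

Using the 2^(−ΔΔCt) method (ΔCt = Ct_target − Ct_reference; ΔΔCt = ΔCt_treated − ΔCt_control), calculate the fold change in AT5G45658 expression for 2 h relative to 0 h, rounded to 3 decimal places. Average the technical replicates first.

Mean Ct: AT5G45658 0 h 27.740; AT5G45658 2 h 32.450; EF1a 0 h 18.810; EF1a 2 h 18.620
ΔCt(0 h) = 27.740 − 18.810 = 8.930
ΔCt(2 h) = 32.450 − 18.620 = 13.830
ΔΔCt = 13.830 − 8.930 = 4.900
Fold change = 2^(−4.900) = 0.0335

0.033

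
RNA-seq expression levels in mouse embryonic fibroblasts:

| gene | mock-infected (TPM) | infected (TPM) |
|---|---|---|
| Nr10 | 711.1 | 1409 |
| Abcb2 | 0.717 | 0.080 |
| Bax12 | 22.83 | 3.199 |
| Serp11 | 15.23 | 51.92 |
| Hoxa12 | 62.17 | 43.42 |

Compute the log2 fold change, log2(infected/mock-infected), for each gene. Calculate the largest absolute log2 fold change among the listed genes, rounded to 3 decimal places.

log2(1409/711.1) = 0.987  (Nr10)
log2(0.080/0.717) = -3.164  (Abcb2)
log2(3.199/22.83) = -2.835  (Bax12)
log2(51.92/15.23) = 1.769  (Serp11)
log2(43.42/62.17) = -0.518  (Hoxa12)
The largest magnitude belongs to Abcb2.

3.164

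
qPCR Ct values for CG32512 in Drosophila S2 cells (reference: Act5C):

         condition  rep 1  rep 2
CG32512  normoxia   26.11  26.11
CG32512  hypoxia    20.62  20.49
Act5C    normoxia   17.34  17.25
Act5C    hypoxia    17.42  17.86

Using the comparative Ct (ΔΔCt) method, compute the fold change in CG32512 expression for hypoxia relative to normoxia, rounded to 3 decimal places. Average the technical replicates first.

59.714

Mean Ct: CG32512 normoxia 26.110; CG32512 hypoxia 20.555; Act5C normoxia 17.295; Act5C hypoxia 17.640
ΔCt(normoxia) = 26.110 − 17.295 = 8.815
ΔCt(hypoxia) = 20.555 − 17.640 = 2.915
ΔΔCt = 2.915 − 8.815 = -5.900
Fold change = 2^(−(-5.900)) = 2^5.900 = 59.7141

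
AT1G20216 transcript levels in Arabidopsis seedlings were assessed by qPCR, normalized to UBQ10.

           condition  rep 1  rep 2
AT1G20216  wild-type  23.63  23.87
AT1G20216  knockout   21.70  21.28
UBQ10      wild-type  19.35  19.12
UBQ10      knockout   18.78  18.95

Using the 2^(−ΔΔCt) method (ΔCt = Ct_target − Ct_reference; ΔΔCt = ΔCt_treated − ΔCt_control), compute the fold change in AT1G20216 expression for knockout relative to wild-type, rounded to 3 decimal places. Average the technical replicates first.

3.706

Mean Ct: AT1G20216 wild-type 23.750; AT1G20216 knockout 21.490; UBQ10 wild-type 19.235; UBQ10 knockout 18.865
ΔCt(wild-type) = 23.750 − 19.235 = 4.515
ΔCt(knockout) = 21.490 − 18.865 = 2.625
ΔΔCt = 2.625 − 4.515 = -1.890
Fold change = 2^(−(-1.890)) = 2^1.890 = 3.7064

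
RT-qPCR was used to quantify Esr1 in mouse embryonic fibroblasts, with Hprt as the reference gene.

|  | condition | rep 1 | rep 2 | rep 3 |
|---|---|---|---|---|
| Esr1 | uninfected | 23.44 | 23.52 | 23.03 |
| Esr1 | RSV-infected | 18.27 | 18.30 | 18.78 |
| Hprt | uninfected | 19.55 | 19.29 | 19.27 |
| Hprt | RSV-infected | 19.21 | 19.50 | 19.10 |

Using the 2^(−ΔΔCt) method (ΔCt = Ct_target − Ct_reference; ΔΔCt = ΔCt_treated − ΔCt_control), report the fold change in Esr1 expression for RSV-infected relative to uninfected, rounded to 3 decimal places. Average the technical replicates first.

Mean Ct: Esr1 uninfected 23.330; Esr1 RSV-infected 18.450; Hprt uninfected 19.370; Hprt RSV-infected 19.270
ΔCt(uninfected) = 23.330 − 19.370 = 3.960
ΔCt(RSV-infected) = 18.450 − 19.270 = -0.820
ΔΔCt = -0.820 − 3.960 = -4.780
Fold change = 2^(−(-4.780)) = 2^4.780 = 27.4741

27.474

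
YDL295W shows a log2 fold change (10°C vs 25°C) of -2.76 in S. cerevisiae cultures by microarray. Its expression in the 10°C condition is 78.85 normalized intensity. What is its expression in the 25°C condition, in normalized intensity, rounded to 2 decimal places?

Fold change = 2^(-2.76) = 0.1476
25°C expression = 78.85 / 0.1476 = 534.13

534.13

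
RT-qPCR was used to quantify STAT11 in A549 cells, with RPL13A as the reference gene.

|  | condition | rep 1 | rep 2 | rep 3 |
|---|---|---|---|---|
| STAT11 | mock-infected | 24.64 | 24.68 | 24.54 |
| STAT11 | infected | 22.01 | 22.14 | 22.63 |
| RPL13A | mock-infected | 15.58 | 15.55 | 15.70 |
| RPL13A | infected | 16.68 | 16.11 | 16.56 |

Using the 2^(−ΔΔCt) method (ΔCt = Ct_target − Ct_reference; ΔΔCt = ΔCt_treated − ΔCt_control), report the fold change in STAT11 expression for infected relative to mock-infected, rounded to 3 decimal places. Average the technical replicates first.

9.190

Mean Ct: STAT11 mock-infected 24.620; STAT11 infected 22.260; RPL13A mock-infected 15.610; RPL13A infected 16.450
ΔCt(mock-infected) = 24.620 − 15.610 = 9.010
ΔCt(infected) = 22.260 − 16.450 = 5.810
ΔΔCt = 5.810 − 9.010 = -3.200
Fold change = 2^(−(-3.200)) = 2^3.200 = 9.1896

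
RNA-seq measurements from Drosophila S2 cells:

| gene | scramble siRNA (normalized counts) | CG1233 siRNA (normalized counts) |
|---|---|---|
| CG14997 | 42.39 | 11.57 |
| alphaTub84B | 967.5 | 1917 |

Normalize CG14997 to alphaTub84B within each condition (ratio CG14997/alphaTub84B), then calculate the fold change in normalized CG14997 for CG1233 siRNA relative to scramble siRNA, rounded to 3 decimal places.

CG14997/alphaTub84B (scramble siRNA) = 42.39 / 967.5 = 0.043814
CG14997/alphaTub84B (CG1233 siRNA) = 11.57 / 1917 = 0.0060355
Fold change = 0.0060355 / 0.043814 = 0.1378

0.138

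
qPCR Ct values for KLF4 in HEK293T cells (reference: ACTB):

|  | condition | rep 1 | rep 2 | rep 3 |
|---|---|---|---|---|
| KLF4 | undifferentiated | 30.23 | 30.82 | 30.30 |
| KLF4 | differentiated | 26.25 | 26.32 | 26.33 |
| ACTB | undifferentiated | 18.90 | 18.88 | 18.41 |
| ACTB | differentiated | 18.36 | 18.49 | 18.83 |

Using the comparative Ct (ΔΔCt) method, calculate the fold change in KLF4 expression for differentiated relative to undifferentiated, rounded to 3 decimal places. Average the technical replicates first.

Mean Ct: KLF4 undifferentiated 30.450; KLF4 differentiated 26.300; ACTB undifferentiated 18.730; ACTB differentiated 18.560
ΔCt(undifferentiated) = 30.450 − 18.730 = 11.720
ΔCt(differentiated) = 26.300 − 18.560 = 7.740
ΔΔCt = 7.740 − 11.720 = -3.980
Fold change = 2^(−(-3.980)) = 2^3.980 = 15.7797

15.780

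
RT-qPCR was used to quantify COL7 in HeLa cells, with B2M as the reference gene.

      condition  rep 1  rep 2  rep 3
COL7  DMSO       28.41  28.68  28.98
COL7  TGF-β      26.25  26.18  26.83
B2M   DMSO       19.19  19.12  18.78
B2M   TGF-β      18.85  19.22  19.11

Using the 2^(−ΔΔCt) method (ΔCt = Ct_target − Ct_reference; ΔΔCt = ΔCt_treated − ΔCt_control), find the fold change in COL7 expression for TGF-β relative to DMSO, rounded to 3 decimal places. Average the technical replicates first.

Mean Ct: COL7 DMSO 28.690; COL7 TGF-β 26.420; B2M DMSO 19.030; B2M TGF-β 19.060
ΔCt(DMSO) = 28.690 − 19.030 = 9.660
ΔCt(TGF-β) = 26.420 − 19.060 = 7.360
ΔΔCt = 7.360 − 9.660 = -2.300
Fold change = 2^(−(-2.300)) = 2^2.300 = 4.9246

4.925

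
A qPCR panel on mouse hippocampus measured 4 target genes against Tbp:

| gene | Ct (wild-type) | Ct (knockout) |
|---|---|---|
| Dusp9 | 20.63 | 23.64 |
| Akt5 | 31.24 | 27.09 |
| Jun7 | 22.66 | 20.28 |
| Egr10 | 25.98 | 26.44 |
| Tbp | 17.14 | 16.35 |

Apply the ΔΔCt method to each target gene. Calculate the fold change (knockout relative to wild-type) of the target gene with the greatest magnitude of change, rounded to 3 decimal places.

0.072

Dusp9: ΔΔCt = (23.64−16.35) − (20.63−17.14) = 7.29 − 3.49 = 3.80; fold change = 2^-3.80 = 0.072
Akt5: ΔΔCt = (27.09−16.35) − (31.24−17.14) = 10.74 − 14.10 = -3.36; fold change = 2^3.36 = 10.267
Jun7: ΔΔCt = (20.28−16.35) − (22.66−17.14) = 3.93 − 5.52 = -1.59; fold change = 2^1.59 = 3.010
Egr10: ΔΔCt = (26.44−16.35) − (25.98−17.14) = 10.09 − 8.84 = 1.25; fold change = 2^-1.25 = 0.420
Dusp9 has the largest |ΔΔCt| = 3.80.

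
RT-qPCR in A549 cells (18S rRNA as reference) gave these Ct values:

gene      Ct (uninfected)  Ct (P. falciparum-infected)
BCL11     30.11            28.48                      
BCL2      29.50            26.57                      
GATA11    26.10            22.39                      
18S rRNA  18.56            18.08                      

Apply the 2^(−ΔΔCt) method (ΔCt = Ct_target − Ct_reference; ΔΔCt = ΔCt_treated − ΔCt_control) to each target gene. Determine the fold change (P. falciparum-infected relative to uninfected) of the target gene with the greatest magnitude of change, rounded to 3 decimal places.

BCL11: ΔΔCt = (28.48−18.08) − (30.11−18.56) = 10.40 − 11.55 = -1.15; fold change = 2^1.15 = 2.219
BCL2: ΔΔCt = (26.57−18.08) − (29.50−18.56) = 8.49 − 10.94 = -2.45; fold change = 2^2.45 = 5.464
GATA11: ΔΔCt = (22.39−18.08) − (26.10−18.56) = 4.31 − 7.54 = -3.23; fold change = 2^3.23 = 9.383
GATA11 has the largest |ΔΔCt| = 3.23.

9.383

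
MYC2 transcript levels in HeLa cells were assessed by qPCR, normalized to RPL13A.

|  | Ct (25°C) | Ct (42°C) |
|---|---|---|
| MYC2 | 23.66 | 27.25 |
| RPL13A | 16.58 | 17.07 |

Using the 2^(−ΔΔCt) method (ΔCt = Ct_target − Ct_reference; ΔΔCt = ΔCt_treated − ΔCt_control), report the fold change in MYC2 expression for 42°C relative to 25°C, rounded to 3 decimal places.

ΔCt(25°C) = 23.660 − 16.580 = 7.080
ΔCt(42°C) = 27.250 − 17.070 = 10.180
ΔΔCt = 10.180 − 7.080 = 3.100
Fold change = 2^(−3.100) = 0.1166

0.117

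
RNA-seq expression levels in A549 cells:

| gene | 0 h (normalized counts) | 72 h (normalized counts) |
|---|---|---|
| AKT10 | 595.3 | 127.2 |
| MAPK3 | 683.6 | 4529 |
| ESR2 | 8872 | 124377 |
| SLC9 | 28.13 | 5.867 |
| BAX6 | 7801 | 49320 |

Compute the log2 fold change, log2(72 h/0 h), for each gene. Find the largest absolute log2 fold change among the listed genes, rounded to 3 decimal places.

log2(127.2/595.3) = -2.227  (AKT10)
log2(4529/683.6) = 2.728  (MAPK3)
log2(124377/8872) = 3.809  (ESR2)
log2(5.867/28.13) = -2.261  (SLC9)
log2(49320/7801) = 2.660  (BAX6)
The largest magnitude belongs to ESR2.

3.809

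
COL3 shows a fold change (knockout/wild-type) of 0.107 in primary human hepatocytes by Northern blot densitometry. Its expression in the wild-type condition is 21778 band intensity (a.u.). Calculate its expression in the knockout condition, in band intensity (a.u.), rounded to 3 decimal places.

2330.246

knockout expression = 21778 × 0.107 = 2330.246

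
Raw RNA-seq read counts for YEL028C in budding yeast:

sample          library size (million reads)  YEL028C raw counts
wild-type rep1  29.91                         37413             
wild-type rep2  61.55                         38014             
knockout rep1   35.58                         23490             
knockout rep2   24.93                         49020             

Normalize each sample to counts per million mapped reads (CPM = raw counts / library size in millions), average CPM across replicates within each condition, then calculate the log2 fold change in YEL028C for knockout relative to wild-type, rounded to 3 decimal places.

0.491

CPM(wild-type rep1) = 37413 / 29.91 = 1250.8526
CPM(wild-type rep2) = 38014 / 61.55 = 617.6117
CPM(knockout rep1) = 23490 / 35.58 = 660.2024
CPM(knockout rep2) = 49020 / 24.93 = 1966.3057
mean CPM(wild-type) = 934.2321; mean CPM(knockout) = 1313.2540
Fold change = 1313.2540 / 934.2321 = 1.40570
log2(1.40570) = 0.4913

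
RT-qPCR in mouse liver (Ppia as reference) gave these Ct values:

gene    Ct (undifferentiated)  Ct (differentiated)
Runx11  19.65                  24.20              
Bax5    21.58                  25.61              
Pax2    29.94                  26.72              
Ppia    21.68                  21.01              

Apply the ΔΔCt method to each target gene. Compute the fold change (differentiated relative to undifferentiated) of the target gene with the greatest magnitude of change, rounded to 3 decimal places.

Runx11: ΔΔCt = (24.20−21.01) − (19.65−21.68) = 3.19 − (-2.03) = 5.22; fold change = 2^-5.22 = 0.027
Bax5: ΔΔCt = (25.61−21.01) − (21.58−21.68) = 4.60 − (-0.10) = 4.70; fold change = 2^-4.70 = 0.038
Pax2: ΔΔCt = (26.72−21.01) − (29.94−21.68) = 5.71 − 8.26 = -2.55; fold change = 2^2.55 = 5.856
Runx11 has the largest |ΔΔCt| = 5.22.

0.027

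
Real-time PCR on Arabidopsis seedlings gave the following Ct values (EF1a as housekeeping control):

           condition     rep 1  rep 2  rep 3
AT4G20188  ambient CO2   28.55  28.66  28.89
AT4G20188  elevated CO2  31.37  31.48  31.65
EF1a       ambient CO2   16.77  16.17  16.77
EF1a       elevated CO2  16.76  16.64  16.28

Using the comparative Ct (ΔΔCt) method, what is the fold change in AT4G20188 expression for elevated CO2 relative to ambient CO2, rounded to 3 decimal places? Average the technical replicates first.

Mean Ct: AT4G20188 ambient CO2 28.700; AT4G20188 elevated CO2 31.500; EF1a ambient CO2 16.570; EF1a elevated CO2 16.560
ΔCt(ambient CO2) = 28.700 − 16.570 = 12.130
ΔCt(elevated CO2) = 31.500 − 16.560 = 14.940
ΔΔCt = 14.940 − 12.130 = 2.810
Fold change = 2^(−2.810) = 0.1426

0.143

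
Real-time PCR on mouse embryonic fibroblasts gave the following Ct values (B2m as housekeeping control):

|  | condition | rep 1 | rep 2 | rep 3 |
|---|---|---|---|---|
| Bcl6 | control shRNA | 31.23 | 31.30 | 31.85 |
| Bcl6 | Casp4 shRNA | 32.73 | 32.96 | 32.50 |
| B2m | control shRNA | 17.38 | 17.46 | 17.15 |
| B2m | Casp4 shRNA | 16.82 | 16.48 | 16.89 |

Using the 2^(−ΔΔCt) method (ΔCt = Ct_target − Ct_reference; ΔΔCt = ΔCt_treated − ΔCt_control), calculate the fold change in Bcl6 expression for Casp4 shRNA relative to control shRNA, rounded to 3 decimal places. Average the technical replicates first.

Mean Ct: Bcl6 control shRNA 31.460; Bcl6 Casp4 shRNA 32.730; B2m control shRNA 17.330; B2m Casp4 shRNA 16.730
ΔCt(control shRNA) = 31.460 − 17.330 = 14.130
ΔCt(Casp4 shRNA) = 32.730 − 16.730 = 16.000
ΔΔCt = 16.000 − 14.130 = 1.870
Fold change = 2^(−1.870) = 0.2736

0.274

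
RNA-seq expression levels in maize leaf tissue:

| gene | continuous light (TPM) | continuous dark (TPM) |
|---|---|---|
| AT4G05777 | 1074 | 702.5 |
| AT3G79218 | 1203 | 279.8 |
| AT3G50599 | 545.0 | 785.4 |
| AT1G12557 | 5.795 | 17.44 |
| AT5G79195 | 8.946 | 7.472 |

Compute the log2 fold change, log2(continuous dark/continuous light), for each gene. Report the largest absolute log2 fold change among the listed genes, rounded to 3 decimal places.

log2(702.5/1074) = -0.612  (AT4G05777)
log2(279.8/1203) = -2.104  (AT3G79218)
log2(785.4/545.0) = 0.527  (AT3G50599)
log2(17.44/5.795) = 1.590  (AT1G12557)
log2(7.472/8.946) = -0.260  (AT5G79195)
The largest magnitude belongs to AT3G79218.

2.104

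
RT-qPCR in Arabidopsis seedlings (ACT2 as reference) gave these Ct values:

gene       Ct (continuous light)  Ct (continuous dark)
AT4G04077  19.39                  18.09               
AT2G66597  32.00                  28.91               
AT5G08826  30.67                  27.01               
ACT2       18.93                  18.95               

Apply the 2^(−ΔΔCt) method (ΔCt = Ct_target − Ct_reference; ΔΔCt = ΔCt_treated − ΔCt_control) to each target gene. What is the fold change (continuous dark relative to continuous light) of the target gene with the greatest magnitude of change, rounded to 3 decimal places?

12.817

AT4G04077: ΔΔCt = (18.09−18.95) − (19.39−18.93) = -0.86 − 0.46 = -1.32; fold change = 2^1.32 = 2.497
AT2G66597: ΔΔCt = (28.91−18.95) − (32.00−18.93) = 9.96 − 13.07 = -3.11; fold change = 2^3.11 = 8.634
AT5G08826: ΔΔCt = (27.01−18.95) − (30.67−18.93) = 8.06 − 11.74 = -3.68; fold change = 2^3.68 = 12.817
AT5G08826 has the largest |ΔΔCt| = 3.68.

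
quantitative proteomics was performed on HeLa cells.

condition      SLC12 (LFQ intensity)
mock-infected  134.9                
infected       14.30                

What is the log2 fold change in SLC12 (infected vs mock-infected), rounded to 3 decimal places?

-3.238

Fold change = 14.30 / 134.9 = 0.1060
log2(0.1060) = -3.2378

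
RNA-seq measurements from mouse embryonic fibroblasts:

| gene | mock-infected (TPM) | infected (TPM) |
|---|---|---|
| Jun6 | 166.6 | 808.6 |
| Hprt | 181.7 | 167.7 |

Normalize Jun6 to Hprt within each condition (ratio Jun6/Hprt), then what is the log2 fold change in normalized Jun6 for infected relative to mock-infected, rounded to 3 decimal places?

Jun6/Hprt (mock-infected) = 166.6 / 181.7 = 0.9169
Jun6/Hprt (infected) = 808.6 / 167.7 = 4.8217
Fold change = 4.8217 / 0.9169 = 5.2587
log2(5.2587) = 2.3947

2.395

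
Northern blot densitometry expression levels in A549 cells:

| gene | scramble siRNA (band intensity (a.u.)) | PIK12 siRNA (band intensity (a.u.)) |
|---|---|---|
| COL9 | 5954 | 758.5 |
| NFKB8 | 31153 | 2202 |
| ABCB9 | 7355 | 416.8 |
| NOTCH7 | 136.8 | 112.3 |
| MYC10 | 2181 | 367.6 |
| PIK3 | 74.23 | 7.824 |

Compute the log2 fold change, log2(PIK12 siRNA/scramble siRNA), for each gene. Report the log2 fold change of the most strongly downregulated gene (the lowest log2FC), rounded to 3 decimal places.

log2(758.5/5954) = -2.973  (COL9)
log2(2202/31153) = -3.822  (NFKB8)
log2(416.8/7355) = -4.141  (ABCB9)
log2(112.3/136.8) = -0.285  (NOTCH7)
log2(367.6/2181) = -2.569  (MYC10)
log2(7.824/74.23) = -3.246  (PIK3)
ABCB9 is most strongly downregulated.

-4.141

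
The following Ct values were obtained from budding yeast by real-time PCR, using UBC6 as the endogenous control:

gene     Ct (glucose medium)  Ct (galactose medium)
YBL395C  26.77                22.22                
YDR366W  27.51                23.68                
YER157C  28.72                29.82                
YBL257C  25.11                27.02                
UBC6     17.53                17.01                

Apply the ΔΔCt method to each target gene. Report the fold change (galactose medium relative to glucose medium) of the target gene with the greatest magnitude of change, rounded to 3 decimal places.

16.336

YBL395C: ΔΔCt = (22.22−17.01) − (26.77−17.53) = 5.21 − 9.24 = -4.03; fold change = 2^4.03 = 16.336
YDR366W: ΔΔCt = (23.68−17.01) − (27.51−17.53) = 6.67 − 9.98 = -3.31; fold change = 2^3.31 = 9.918
YER157C: ΔΔCt = (29.82−17.01) − (28.72−17.53) = 12.81 − 11.19 = 1.62; fold change = 2^-1.62 = 0.325
YBL257C: ΔΔCt = (27.02−17.01) − (25.11−17.53) = 10.01 − 7.58 = 2.43; fold change = 2^-2.43 = 0.186
YBL395C has the largest |ΔΔCt| = 4.03.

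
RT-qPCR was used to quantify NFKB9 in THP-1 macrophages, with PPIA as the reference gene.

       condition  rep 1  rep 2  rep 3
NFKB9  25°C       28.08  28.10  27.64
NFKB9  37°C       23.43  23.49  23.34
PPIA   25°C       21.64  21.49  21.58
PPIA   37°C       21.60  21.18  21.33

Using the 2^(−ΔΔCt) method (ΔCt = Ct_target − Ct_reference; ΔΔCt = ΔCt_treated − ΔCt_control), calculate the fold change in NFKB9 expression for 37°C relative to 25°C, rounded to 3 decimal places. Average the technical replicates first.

19.973

Mean Ct: NFKB9 25°C 27.940; NFKB9 37°C 23.420; PPIA 25°C 21.570; PPIA 37°C 21.370
ΔCt(25°C) = 27.940 − 21.570 = 6.370
ΔCt(37°C) = 23.420 − 21.370 = 2.050
ΔΔCt = 2.050 − 6.370 = -4.320
Fold change = 2^(−(-4.320)) = 2^4.320 = 19.9733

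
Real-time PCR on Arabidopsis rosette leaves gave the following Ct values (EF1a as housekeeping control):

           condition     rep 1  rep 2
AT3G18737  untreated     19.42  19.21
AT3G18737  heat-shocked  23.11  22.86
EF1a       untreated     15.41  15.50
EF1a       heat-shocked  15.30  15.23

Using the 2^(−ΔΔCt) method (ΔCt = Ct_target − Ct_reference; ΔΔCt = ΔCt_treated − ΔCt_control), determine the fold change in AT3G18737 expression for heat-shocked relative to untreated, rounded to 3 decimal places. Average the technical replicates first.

0.069

Mean Ct: AT3G18737 untreated 19.315; AT3G18737 heat-shocked 22.985; EF1a untreated 15.455; EF1a heat-shocked 15.265
ΔCt(untreated) = 19.315 − 15.455 = 3.860
ΔCt(heat-shocked) = 22.985 − 15.265 = 7.720
ΔΔCt = 7.720 − 3.860 = 3.860
Fold change = 2^(−3.860) = 0.0689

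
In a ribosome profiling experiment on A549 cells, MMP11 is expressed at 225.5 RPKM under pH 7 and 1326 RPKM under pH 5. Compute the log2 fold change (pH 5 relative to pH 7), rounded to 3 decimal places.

Fold change = 1326 / 225.5 = 5.8803
log2(5.8803) = 2.5559

2.556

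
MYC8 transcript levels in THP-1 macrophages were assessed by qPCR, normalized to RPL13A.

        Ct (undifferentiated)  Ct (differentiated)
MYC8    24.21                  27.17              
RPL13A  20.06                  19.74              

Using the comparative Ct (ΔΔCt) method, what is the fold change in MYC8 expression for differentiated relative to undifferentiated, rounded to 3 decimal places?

ΔCt(undifferentiated) = 24.210 − 20.060 = 4.150
ΔCt(differentiated) = 27.170 − 19.740 = 7.430
ΔΔCt = 7.430 − 4.150 = 3.280
Fold change = 2^(−3.280) = 0.1029

0.103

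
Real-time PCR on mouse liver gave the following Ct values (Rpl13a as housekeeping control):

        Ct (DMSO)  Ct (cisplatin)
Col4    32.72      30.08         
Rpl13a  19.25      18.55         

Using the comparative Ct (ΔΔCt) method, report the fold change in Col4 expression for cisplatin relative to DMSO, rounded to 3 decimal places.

3.837

ΔCt(DMSO) = 32.720 − 19.250 = 13.470
ΔCt(cisplatin) = 30.080 − 18.550 = 11.530
ΔΔCt = 11.530 − 13.470 = -1.940
Fold change = 2^(−(-1.940)) = 2^1.940 = 3.8371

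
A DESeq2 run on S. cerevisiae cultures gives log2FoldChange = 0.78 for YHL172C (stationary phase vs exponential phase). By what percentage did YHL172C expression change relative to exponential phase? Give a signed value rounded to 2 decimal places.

Fold change = 2^(0.78) = 1.7171
Percent change = (FC − 1) × 100% = (1.7171 − 1) × 100 = 71.71%

71.71%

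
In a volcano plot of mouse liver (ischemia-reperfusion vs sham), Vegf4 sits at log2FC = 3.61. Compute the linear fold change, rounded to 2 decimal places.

12.21

Fold change = 2^(3.61) = 12.210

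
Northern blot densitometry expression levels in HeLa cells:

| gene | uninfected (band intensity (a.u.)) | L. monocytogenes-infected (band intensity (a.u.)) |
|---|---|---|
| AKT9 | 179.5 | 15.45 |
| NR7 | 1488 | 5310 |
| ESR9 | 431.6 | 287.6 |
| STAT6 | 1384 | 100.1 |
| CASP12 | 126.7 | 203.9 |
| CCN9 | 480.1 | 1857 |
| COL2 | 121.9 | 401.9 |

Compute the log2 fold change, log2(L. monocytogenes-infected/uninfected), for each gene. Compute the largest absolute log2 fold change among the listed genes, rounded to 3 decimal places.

3.789

log2(15.45/179.5) = -3.538  (AKT9)
log2(5310/1488) = 1.835  (NR7)
log2(287.6/431.6) = -0.586  (ESR9)
log2(100.1/1384) = -3.789  (STAT6)
log2(203.9/126.7) = 0.686  (CASP12)
log2(1857/480.1) = 1.952  (CCN9)
log2(401.9/121.9) = 1.721  (COL2)
The largest magnitude belongs to STAT6.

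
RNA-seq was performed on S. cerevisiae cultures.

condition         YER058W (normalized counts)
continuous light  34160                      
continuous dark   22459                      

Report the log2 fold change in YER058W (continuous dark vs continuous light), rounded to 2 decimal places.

Fold change = 22459 / 34160 = 0.6575
log2(0.6575) = -0.605

-0.61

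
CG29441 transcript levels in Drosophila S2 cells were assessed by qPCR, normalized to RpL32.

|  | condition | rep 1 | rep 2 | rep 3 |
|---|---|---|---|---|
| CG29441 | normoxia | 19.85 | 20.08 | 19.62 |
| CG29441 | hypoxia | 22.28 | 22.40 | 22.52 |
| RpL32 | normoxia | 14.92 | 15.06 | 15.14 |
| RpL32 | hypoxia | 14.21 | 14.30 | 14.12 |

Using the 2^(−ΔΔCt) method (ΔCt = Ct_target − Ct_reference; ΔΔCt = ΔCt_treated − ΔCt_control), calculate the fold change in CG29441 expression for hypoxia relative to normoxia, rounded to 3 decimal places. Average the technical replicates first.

Mean Ct: CG29441 normoxia 19.850; CG29441 hypoxia 22.400; RpL32 normoxia 15.040; RpL32 hypoxia 14.210
ΔCt(normoxia) = 19.850 − 15.040 = 4.810
ΔCt(hypoxia) = 22.400 − 14.210 = 8.190
ΔΔCt = 8.190 − 4.810 = 3.380
Fold change = 2^(−3.380) = 0.0961

0.096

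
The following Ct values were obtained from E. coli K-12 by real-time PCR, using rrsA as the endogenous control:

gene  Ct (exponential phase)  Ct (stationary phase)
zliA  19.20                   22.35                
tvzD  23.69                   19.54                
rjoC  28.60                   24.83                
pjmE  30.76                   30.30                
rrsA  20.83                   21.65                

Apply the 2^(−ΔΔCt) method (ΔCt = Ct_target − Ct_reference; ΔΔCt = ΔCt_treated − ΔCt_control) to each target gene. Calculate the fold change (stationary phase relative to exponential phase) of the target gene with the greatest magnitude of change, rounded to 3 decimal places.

31.341

zliA: ΔΔCt = (22.35−21.65) − (19.20−20.83) = 0.70 − (-1.63) = 2.33; fold change = 2^-2.33 = 0.199
tvzD: ΔΔCt = (19.54−21.65) − (23.69−20.83) = -2.11 − 2.86 = -4.97; fold change = 2^4.97 = 31.341
rjoC: ΔΔCt = (24.83−21.65) − (28.60−20.83) = 3.18 − 7.77 = -4.59; fold change = 2^4.59 = 24.084
pjmE: ΔΔCt = (30.30−21.65) − (30.76−20.83) = 8.65 − 9.93 = -1.28; fold change = 2^1.28 = 2.428
tvzD has the largest |ΔΔCt| = 4.97.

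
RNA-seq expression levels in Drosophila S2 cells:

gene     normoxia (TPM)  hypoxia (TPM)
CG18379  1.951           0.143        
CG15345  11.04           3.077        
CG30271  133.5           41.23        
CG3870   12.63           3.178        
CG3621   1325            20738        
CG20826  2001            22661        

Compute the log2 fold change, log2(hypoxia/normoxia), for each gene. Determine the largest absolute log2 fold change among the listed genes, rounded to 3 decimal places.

log2(0.143/1.951) = -3.770  (CG18379)
log2(3.077/11.04) = -1.843  (CG15345)
log2(41.23/133.5) = -1.695  (CG30271)
log2(3.178/12.63) = -1.991  (CG3870)
log2(20738/1325) = 3.968  (CG3621)
log2(22661/2001) = 3.501  (CG20826)
The largest magnitude belongs to CG3621.

3.968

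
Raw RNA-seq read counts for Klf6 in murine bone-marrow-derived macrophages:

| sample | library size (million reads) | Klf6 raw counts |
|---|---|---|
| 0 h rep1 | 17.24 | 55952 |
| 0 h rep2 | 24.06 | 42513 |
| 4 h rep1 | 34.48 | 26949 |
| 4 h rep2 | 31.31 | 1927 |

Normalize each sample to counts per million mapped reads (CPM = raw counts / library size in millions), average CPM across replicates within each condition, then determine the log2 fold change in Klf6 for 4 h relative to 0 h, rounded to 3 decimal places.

CPM(0 h rep1) = 55952 / 17.24 = 3245.4756
CPM(0 h rep2) = 42513 / 24.06 = 1766.9576
CPM(4 h rep1) = 26949 / 34.48 = 781.5835
CPM(4 h rep2) = 1927 / 31.31 = 61.5458
mean CPM(0 h) = 2506.2166; mean CPM(4 h) = 421.5647
Fold change = 421.5647 / 2506.2166 = 0.16821
log2(0.16821) = -2.5717

-2.572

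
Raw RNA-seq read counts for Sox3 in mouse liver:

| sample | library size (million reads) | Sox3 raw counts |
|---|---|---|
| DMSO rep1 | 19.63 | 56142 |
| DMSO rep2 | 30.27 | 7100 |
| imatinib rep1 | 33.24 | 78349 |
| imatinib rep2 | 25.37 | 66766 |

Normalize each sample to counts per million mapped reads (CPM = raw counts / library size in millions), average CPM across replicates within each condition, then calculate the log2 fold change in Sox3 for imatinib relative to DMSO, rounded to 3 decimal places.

CPM(DMSO rep1) = 56142 / 19.63 = 2860.0102
CPM(DMSO rep2) = 7100 / 30.27 = 234.5557
CPM(imatinib rep1) = 78349 / 33.24 = 2357.0698
CPM(imatinib rep2) = 66766 / 25.37 = 2631.6910
mean CPM(DMSO) = 1547.2829; mean CPM(imatinib) = 2494.3804
Fold change = 2494.3804 / 1547.2829 = 1.61210
log2(1.61210) = 0.6889

0.689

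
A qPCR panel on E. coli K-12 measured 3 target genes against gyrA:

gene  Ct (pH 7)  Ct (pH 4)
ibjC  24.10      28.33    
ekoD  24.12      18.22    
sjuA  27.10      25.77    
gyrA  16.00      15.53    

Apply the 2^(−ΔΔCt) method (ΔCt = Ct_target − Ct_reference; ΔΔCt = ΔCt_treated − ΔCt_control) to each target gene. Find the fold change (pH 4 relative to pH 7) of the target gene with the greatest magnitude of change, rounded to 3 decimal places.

43.111

ibjC: ΔΔCt = (28.33−15.53) − (24.10−16.00) = 12.80 − 8.10 = 4.70; fold change = 2^-4.70 = 0.038
ekoD: ΔΔCt = (18.22−15.53) − (24.12−16.00) = 2.69 − 8.12 = -5.43; fold change = 2^5.43 = 43.111
sjuA: ΔΔCt = (25.77−15.53) − (27.10−16.00) = 10.24 − 11.10 = -0.86; fold change = 2^0.86 = 1.815
ekoD has the largest |ΔΔCt| = 5.43.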